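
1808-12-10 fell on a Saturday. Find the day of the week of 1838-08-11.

Day-of-year of December 10, 1808: 345.
Day-of-year of August 11, 1838: 223.
1808 has 366 days, so 366 − 345 = 21 days remain in 1808.
Full years 1809–1837: 22 common + 7 leap = 22×365 + 7×366 = 10592 days.
Total: 21 + 10592 + 223 = 10836 days.
10836 is a multiple of 7, so 1838-08-11 falls on the same weekday: Saturday.

Saturday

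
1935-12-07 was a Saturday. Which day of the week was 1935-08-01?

Count forward from the earlier date (August 1, 1935) to the later (December 7, 1935):
August 1935: 31 − 1 = 30 days remain.
Then September (30), October (31), November (30): 30 + 31 + 30 = 91 days.
December 1–7, 1935: 7 days.
Total: 30 + 91 + 7 = 128 days.
128 mod 7 = 2, so 2 days before Saturday is Thursday.

Thursday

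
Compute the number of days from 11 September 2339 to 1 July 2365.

9425

Day-of-year of September 11, 2339: 254.
Day-of-year of July 1, 2365: 182.
2339 has 365 days, so 365 − 254 = 111 days remain in 2339.
Full years 2340–2364: 18 common + 7 leap = 18×365 + 7×366 = 9132 days.
Total: 111 + 9132 + 182 = 9425 days.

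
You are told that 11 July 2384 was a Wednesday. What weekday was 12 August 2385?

July 2384: 31 − 11 = 20 days remain.
Then 12 full months totalling 365 days.
August 1–12, 2385: 12 days.
Total: 20 + 365 + 12 = 397 days.
397 mod 7 = 5, so 5 days after Wednesday is Monday.

Monday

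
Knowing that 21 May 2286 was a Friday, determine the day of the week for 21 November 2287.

May 21, 2286 → May 21, 2287: 365 days.
May 2287: 31 − 21 = 10 days remain.
Then June (30), July (31), August (31), September (30), October (31): 30 + 31 + 31 + 30 + 31 = 153 days.
November 1–21, 2287: 21 days.
Residual: 184 days.
Total: 549 days.
549 mod 7 = 3, so 3 days after Friday is Monday.

Monday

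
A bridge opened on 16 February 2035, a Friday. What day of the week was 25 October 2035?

Thursday

February 2035: 28 − 16 = 12 days remain (2035 is not a leap year, so February has 28 days).
Then March (31), April (30), May (31), June (30), July (31), August (31), September (30): 31 + 30 + 31 + 30 + 31 + 31 + 30 = 214 days.
October 1–25, 2035: 25 days.
Total: 12 + 214 + 25 = 251 days.
251 mod 7 = 6, so 6 days after Friday is Thursday.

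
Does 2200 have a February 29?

2200 is not a leap year (divisible by 100 but not 400).

No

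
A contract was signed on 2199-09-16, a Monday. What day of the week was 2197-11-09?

Thursday

Count forward from the earlier date (November 9, 2197) to the later (September 16, 2199):
November 2197: 30 − 9 = 21 days remain.
Then 21 full months totalling 639 days.
September 1–16, 2199: 16 days.
Total: 21 + 639 + 16 = 676 days.
676 mod 7 = 4, so 4 days before Monday is Thursday.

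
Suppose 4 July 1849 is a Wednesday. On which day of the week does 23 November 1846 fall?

Monday

Count forward from the earlier date (November 23, 1846) to the later (July 4, 1849):
November 23, 1846 → November 23, 1847: 365 days.
November 23, 1847 → November 23, 1848: 366 days (1848 is a leap year).
November 1848: 30 − 23 = 7 days remain.
Then December (31), January (31), February 1849 (28), March (31), April (30), May (31), June (30): 31 + 31 + 28 + 31 + 30 + 31 + 30 = 212 days.
July 1–4, 1849: 4 days.
Residual: 223 days.
Total: 954 days.
954 mod 7 = 2, so 2 days before Wednesday is Monday.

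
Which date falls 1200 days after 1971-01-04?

1974-04-18

Count 1200 days after January 4, 1971:
January 4, 1971 → January 4, 1972: 365 days.
January 4, 1972 → January 4, 1973: 366 days (1972 is a leap year).
January 4, 1973 → January 4, 1974: 365 days.
January 1974: 31 − 4 = 27 days remain.
Then February 1974 (28), March (31): 28 + 31 = 59 days.
April 1–18, 1974: 18 days.
Residual: 104 days.
Total: 1200 days.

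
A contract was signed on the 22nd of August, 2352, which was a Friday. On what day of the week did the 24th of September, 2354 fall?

August 22, 2352 → August 22, 2353: 365 days.
August 22, 2353 → August 22, 2354: 365 days.
August 2354: 31 − 22 = 9 days remain.
September 1–24, 2354: 24 days.
Residual: 33 days.
Total: 763 days.
763 is a multiple of 7, so the 24th of September, 2354 falls on the same weekday: Friday.

Friday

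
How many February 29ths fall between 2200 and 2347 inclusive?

Years divisible by 4: 2200, 2204, …, 2344 — 37 in all.
Of these, 2200, 2300 are divisible by 100 but not 400, so not leap.
Leap years: 37 − 2 = 35.

35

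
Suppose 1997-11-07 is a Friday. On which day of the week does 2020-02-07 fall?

Friday

From November 7, 1997 to November 7, 2019: 22 years, of which 5 contain a Feb 29 — 17×365 + 5×366 = 8035 days.
(2000 is a leap year (divisible by 400).)
November 2019: 30 − 7 = 23 days remain.
Then December (31), January (31): 31 + 31 = 62 days.
February 1–7, 2020: 7 days (2020 is a leap year).
Residual: 92 days.
Total: 8127 days.
8127 is a multiple of 7, so 2020-02-07 falls on the same weekday: Friday.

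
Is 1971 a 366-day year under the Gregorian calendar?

1971 is not a leap year.

No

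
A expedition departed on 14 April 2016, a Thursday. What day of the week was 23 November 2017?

Day-of-year of April 14, 2016: 105.
Day-of-year of November 23, 2017: 327.
2016 has 366 days, so 366 − 105 = 261 days remain in 2016.
Total: 261 + 327 = 588 days.
588 is a multiple of 7, so 23 November 2017 falls on the same weekday: Thursday.

Thursday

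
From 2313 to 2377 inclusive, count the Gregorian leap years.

Years divisible by 4: 2316, 2320, …, 2376 — 16 in all.
No century exceptions apply. Count: 16.

16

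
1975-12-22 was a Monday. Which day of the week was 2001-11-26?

From December 22, 1975 to December 22, 2000: 25 years, of which 7 contain a Feb 29 — 18×365 + 7×366 = 9132 days.
(2000 is a leap year (divisible by 400).)
December 2000: 31 − 22 = 9 days remain.
Then 10 full months totalling 304 days.
November 1–26, 2001: 26 days.
Residual: 339 days.
Total: 9471 days.
9471 is a multiple of 7, so 2001-11-26 falls on the same weekday: Monday.

Monday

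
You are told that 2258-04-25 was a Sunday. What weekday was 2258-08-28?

April 2258: 30 − 25 = 5 days remain.
Then May (31), June (30), July (31): 31 + 30 + 31 = 92 days.
August 1–28, 2258: 28 days.
Total: 5 + 92 + 28 = 125 days.
125 mod 7 = 6, so 6 days after Sunday is Saturday.

Saturday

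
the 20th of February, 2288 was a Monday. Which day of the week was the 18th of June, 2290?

Wednesday

Day-of-year of February 20, 2288: 51.
Day-of-year of June 18, 2290: 169.
2288 has 366 days, so 366 − 51 = 315 days remain in 2288.
Full years: 2289: 365. Sum = 365.
Total: 315 + 365 + 169 = 849 days.
849 mod 7 = 2, so 2 days after Monday is Wednesday.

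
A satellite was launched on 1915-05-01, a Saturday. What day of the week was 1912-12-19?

Thursday

Count forward from the earlier date (December 19, 1912) to the later (May 1, 1915):
December 19, 1912 → December 19, 1913: 365 days.
December 19, 1913 → December 19, 1914: 365 days.
December 1914: 31 − 19 = 12 days remain.
Then January (31), February 1915 (28), March (31), April (30): 31 + 28 + 31 + 30 = 120 days.
May 1, 1915: 1 day.
Residual: 133 days.
Total: 863 days.
863 mod 7 = 2, so 2 days before Saturday is Thursday.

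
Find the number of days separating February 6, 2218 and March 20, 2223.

Day-of-year of February 6, 2218: 37.
Day-of-year of March 20, 2223: 79.
2218 has 365 days, so 365 − 37 = 328 days remain in 2218.
Full years: 2219: 365; 2220: 366; 2221: 365; 2222: 365. Sum = 1461.
Total: 328 + 1461 + 79 = 1868 days.

1868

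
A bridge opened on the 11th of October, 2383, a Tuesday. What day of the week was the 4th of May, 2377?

Wednesday

Count forward from the earlier date (May 4, 2377) to the later (October 11, 2383):
Day-of-year of May 4, 2377: 124.
Day-of-year of October 11, 2383: 284.
2377 has 365 days, so 365 − 124 = 241 days remain in 2377.
Full years: 2378: 365; 2379: 365; 2380: 366; 2381: 365; 2382: 365. Sum = 1826.
Total: 241 + 1826 + 284 = 2351 days.
2351 mod 7 = 6, so 6 days before Tuesday is Wednesday.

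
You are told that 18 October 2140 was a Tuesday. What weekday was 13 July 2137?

Saturday

Count forward from the earlier date (July 13, 2137) to the later (October 18, 2140):
July 13, 2137 → July 13, 2138: 365 days.
July 13, 2138 → July 13, 2139: 365 days.
July 13, 2139 → July 13, 2140: 366 days (2140 is a leap year).
July 2140: 31 − 13 = 18 days remain.
Then August (31), September (30): 31 + 30 = 61 days.
October 1–18, 2140: 18 days.
Residual: 97 days.
Total: 1193 days.
1193 mod 7 = 3, so 3 days before Tuesday is Saturday.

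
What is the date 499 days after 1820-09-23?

1822-02-04

Count 499 days after September 23, 1820:
September 1820: 30 − 23 = 7 days remain.
Then 16 full months totalling 488 days.
February 1–4, 1822: 4 days (1822 is not a leap year).
Total: 7 + 488 + 4 = 499 days.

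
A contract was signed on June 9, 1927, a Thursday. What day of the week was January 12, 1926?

Count forward from the earlier date (January 12, 1926) to the later (June 9, 1927):
Day-of-year of January 12, 1926: 12.
Day-of-year of June 9, 1927: 160.
1926 has 365 days, so 365 − 12 = 353 days remain in 1926.
Total: 353 + 160 = 513 days.
513 mod 7 = 2, so 2 days before Thursday is Tuesday.

Tuesday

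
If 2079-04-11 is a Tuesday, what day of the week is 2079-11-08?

April 2079: 30 − 11 = 19 days remain.
Then May (31), June (30), July (31), August (31), September (30), October (31): 31 + 30 + 31 + 31 + 30 + 31 = 184 days.
November 1–8, 2079: 8 days.
Total: 19 + 184 + 8 = 211 days.
211 mod 7 = 1, so 1 day after Tuesday is Wednesday.

Wednesday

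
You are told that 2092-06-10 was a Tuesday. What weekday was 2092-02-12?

Tuesday

Count forward from the earlier date (February 12, 2092) to the later (June 10, 2092):
February 2092: 29 − 12 = 17 days remain (2092 is a leap year, so February has 29 days).
Then March (31), April (30), May (31): 31 + 30 + 31 = 92 days.
June 1–10, 2092: 10 days.
Total: 17 + 92 + 10 = 119 days.
119 is a multiple of 7, so 2092-02-12 falls on the same weekday: Tuesday.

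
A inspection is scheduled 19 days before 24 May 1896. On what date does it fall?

5 May 1896

Count 19 days before May 24, 1896:
Within May 1896: 24 − 5 = 19 days.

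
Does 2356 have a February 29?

Yes

2356 is a leap year.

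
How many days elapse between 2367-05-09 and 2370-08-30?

Day-of-year of May 9, 2367: 129.
Day-of-year of August 30, 2370: 242.
2367 has 365 days, so 365 − 129 = 236 days remain in 2367.
Full years: 2368: 366; 2369: 365. Sum = 731.
Total: 236 + 731 + 242 = 1209 days.

1209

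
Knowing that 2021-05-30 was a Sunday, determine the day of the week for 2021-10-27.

Wednesday

May 2021: 31 − 30 = 1 day remains.
Then June (30), July (31), August (31), September (30): 30 + 31 + 31 + 30 = 122 days.
October 1–27, 2021: 27 days.
Total: 1 + 122 + 27 = 150 days.
150 mod 7 = 3, so 3 days after Sunday is Wednesday.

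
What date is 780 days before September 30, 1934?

August 11, 1932

Count 780 days before September 30, 1934:
Day-of-year of August 11, 1932: 224.
Day-of-year of September 30, 1934: 273.
1932 has 366 days, so 366 − 224 = 142 days remain in 1932.
Full years: 1933: 365. Sum = 365.
Total: 142 + 365 + 273 = 780 days.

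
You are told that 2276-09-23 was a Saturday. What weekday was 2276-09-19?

Tuesday

Count forward from the earlier date (September 19, 2276) to the later (September 23, 2276):
Within September 2276: 23 − 19 = 4 days.
4 mod 7 = 4, so 4 days before Saturday is Tuesday.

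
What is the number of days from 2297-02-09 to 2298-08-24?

February 9, 2297 → February 9, 2298: 365 days.
February 2298: 28 − 9 = 19 days remain (2298 is not a leap year, so February has 28 days).
Then March (31), April (30), May (31), June (30), July (31): 31 + 30 + 31 + 30 + 31 = 153 days.
August 1–24, 2298: 24 days.
Residual: 196 days.
Total: 561 days.

561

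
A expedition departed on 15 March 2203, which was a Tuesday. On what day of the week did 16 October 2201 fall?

Friday

Count forward from the earlier date (October 16, 2201) to the later (March 15, 2203):
October 16, 2201 → October 16, 2202: 365 days.
October 2202: 31 − 16 = 15 days remain.
Then November (30), December (31), January (31), February 2203 (28): 30 + 31 + 31 + 28 = 120 days.
March 1–15, 2203: 15 days.
Residual: 150 days.
Total: 515 days.
515 mod 7 = 4, so 4 days before Tuesday is Friday.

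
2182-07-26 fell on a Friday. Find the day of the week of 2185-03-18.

Friday

July 26, 2182 → July 26, 2183: 365 days.
July 26, 2183 → July 26, 2184: 366 days (2184 is a leap year).
July 2184: 31 − 26 = 5 days remain.
Then August (31), September (30), October (31), November (30), December (31), January (31), February 2185 (28): 31 + 30 + 31 + 30 + 31 + 31 + 28 = 212 days.
March 1–18, 2185: 18 days.
Residual: 235 days.
Total: 966 days.
966 is a multiple of 7, so 2185-03-18 falls on the same weekday: Friday.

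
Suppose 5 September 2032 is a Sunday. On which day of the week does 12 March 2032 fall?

Friday

Count forward from the earlier date (March 12, 2032) to the later (September 5, 2032):
March 2032: 31 − 12 = 19 days remain.
Then April (30), May (31), June (30), July (31), August (31): 30 + 31 + 30 + 31 + 31 = 153 days.
September 1–5, 2032: 5 days.
Total: 19 + 153 + 5 = 177 days.
177 mod 7 = 2, so 2 days before Sunday is Friday.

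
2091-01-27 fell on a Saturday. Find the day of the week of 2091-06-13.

January 2091: 31 − 27 = 4 days remain.
Then February 2091 (28), March (31), April (30), May (31): 28 + 31 + 30 + 31 = 120 days.
June 1–13, 2091: 13 days.
Total: 4 + 120 + 13 = 137 days.
137 mod 7 = 4, so 4 days after Saturday is Wednesday.

Wednesday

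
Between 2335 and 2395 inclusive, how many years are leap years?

15

Years divisible by 4: 2336, 2340, …, 2392 — 15 in all.
No century exceptions apply. Count: 15.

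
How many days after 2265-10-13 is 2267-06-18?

Day-of-year of October 13, 2265: 286.
Day-of-year of June 18, 2267: 169.
2265 has 365 days, so 365 − 286 = 79 days remain in 2265.
Full years: 2266: 365. Sum = 365.
Total: 79 + 365 + 169 = 613 days.

613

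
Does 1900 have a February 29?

No

1900 is not a leap year (divisible by 100 but not 400).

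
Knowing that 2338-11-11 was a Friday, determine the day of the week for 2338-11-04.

Friday

Count forward from the earlier date (November 4, 2338) to the later (November 11, 2338):
Within November 2338: 11 − 4 = 7 days.
7 is a multiple of 7, so 2338-11-04 falls on the same weekday: Friday.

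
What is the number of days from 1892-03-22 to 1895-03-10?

1083

March 22, 1892 → March 22, 1893: 365 days.
March 22, 1893 → March 22, 1894: 365 days.
March 1894: 31 − 22 = 9 days remain.
Then 11 full months totalling 334 days.
March 1–10, 1895: 10 days.
Residual: 353 days.
Total: 1083 days.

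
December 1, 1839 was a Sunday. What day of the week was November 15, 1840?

December 1839: 31 − 1 = 30 days remain.
Then 10 full months totalling 305 days.
November 1–15, 1840: 15 days.
Total: 30 + 305 + 15 = 350 days.
350 is a multiple of 7, so November 15, 1840 falls on the same weekday: Sunday.

Sunday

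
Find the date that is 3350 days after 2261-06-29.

2270-08-31

Count 3350 days after June 29, 2261:
From June 29, 2261 to June 29, 2270: 9 years, of which 2 contain a Feb 29 — 7×365 + 2×366 = 3287 days.
June 2270: 30 − 29 = 1 day remains.
Then July (31): 31 days.
August 1–31, 2270: 31 days.
Residual: 63 days.
Total: 3350 days.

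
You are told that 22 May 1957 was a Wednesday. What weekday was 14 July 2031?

From May 22, 1957 to May 22, 2031: 74 years, of which 18 contain a Feb 29 — 56×365 + 18×366 = 27028 days.
(2000 is a leap year (divisible by 400).)
May 2031: 31 − 22 = 9 days remain.
Then June (30): 30 days.
July 1–14, 2031: 14 days.
Residual: 53 days.
Total: 27081 days.
27081 mod 7 = 5, so 5 days after Wednesday is Monday.

Monday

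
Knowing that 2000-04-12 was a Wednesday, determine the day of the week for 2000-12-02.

April 2000: 30 − 12 = 18 days remain.
Then May (31), June (30), July (31), August (31), September (30), October (31), November (30): 31 + 30 + 31 + 31 + 30 + 31 + 30 = 214 days.
December 1–2, 2000: 2 days.
Total: 18 + 214 + 2 = 234 days.
234 mod 7 = 3, so 3 days after Wednesday is Saturday.

Saturday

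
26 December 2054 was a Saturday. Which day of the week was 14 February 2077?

Day-of-year of December 26, 2054: 360.
Day-of-year of February 14, 2077: 45.
2054 has 365 days, so 365 − 360 = 5 days remain in 2054.
Full years 2055–2076: 16 common + 6 leap = 16×365 + 6×366 = 8036 days.
Total: 5 + 8036 + 45 = 8086 days.
8086 mod 7 = 1, so 1 day after Saturday is Sunday.

Sunday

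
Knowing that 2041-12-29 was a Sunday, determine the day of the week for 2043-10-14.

Wednesday

December 2041: 31 − 29 = 2 days remain.
Then 21 full months totalling 638 days.
October 1–14, 2043: 14 days.
Total: 2 + 638 + 14 = 654 days.
654 mod 7 = 3, so 3 days after Sunday is Wednesday.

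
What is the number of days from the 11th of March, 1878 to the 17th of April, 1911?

From March 11, 1878 to March 11, 1911: 33 years, of which 7 contain a Feb 29 — 26×365 + 7×366 = 12052 days.
(1900 is not a leap year (divisible by 100 but not 400).)
March 1911: 31 − 11 = 20 days remain.
April 1–17, 1911: 17 days.
Residual: 37 days.
Total: 12089 days.

12089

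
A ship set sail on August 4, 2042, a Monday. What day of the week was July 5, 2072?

Day-of-year of August 4, 2042: 216.
Day-of-year of July 5, 2072: 187.
2042 has 365 days, so 365 − 216 = 149 days remain in 2042.
Full years 2043–2071: 22 common + 7 leap = 22×365 + 7×366 = 10592 days.
Total: 149 + 10592 + 187 = 10928 days.
10928 mod 7 = 1, so 1 day after Monday is Tuesday.

Tuesday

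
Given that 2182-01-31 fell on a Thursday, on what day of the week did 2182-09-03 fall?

Tuesday

January 2182: 31 − 31 = 0 days remain.
Then February 2182 (28), March (31), April (30), May (31), June (30), July (31), August (31): 28 + 31 + 30 + 31 + 30 + 31 + 31 = 212 days.
September 1–3, 2182: 3 days.
Total: 0 + 212 + 3 = 215 days.
215 mod 7 = 5, so 5 days after Thursday is Tuesday.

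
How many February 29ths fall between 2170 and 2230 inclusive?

14

Years divisible by 4: 2172, 2176, …, 2228 — 15 in all.
Of these, 2200 is divisible by 100 but not 400, so not leap.
Leap years: 15 − 1 = 14.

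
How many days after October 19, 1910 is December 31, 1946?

From October 19, 1910 to October 19, 1946: 36 years, of which 9 contain a Feb 29 — 27×365 + 9×366 = 13149 days.
October 1946: 31 − 19 = 12 days remain.
Then November (30): 30 days.
December 1–31, 1946: 31 days.
Residual: 73 days.
Total: 13222 days.

13222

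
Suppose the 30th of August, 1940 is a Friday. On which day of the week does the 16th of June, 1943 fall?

Day-of-year of August 30, 1940: 243.
Day-of-year of June 16, 1943: 167.
1940 has 366 days, so 366 − 243 = 123 days remain in 1940.
Full years: 1941: 365; 1942: 365. Sum = 730.
Total: 123 + 730 + 167 = 1020 days.
1020 mod 7 = 5, so 5 days after Friday is Wednesday.

Wednesday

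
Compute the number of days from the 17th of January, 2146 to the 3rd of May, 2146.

January 2146: 31 − 17 = 14 days remain.
Then February 2146 (28), March (31), April (30): 28 + 31 + 30 = 89 days.
May 1–3, 2146: 3 days.
Total: 14 + 89 + 3 = 106 days.

106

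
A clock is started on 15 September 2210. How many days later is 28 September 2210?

Within September 2210: 28 − 15 = 13 days.

13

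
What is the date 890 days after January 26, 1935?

July 4, 1937

Count 890 days after January 26, 1935:
January 26, 1935 → January 26, 1936: 365 days.
January 26, 1936 → January 26, 1937: 366 days (1936 is a leap year).
January 1937: 31 − 26 = 5 days remain.
Then February 1937 (28), March (31), April (30), May (31), June (30): 28 + 31 + 30 + 31 + 30 = 150 days.
July 1–4, 1937: 4 days.
Residual: 159 days.
Total: 890 days.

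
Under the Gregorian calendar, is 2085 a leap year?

2085 is not a leap year.

No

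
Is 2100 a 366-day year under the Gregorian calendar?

No

2100 is not a leap year (divisible by 100 but not 400).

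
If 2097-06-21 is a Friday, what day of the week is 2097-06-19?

Wednesday

Count forward from the earlier date (June 19, 2097) to the later (June 21, 2097):
Within June 2097: 21 − 19 = 2 days.
2 mod 7 = 2, so 2 days before Friday is Wednesday.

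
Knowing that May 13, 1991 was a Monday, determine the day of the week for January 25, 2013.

From May 13, 1991 to May 13, 2012: 21 years, of which 6 contain a Feb 29 — 15×365 + 6×366 = 7671 days.
(2000 is a leap year (divisible by 400).)
May 2012: 31 − 13 = 18 days remain.
Then June (30), July (31), August (31), September (30), October (31), November (30), December (31): 30 + 31 + 31 + 30 + 31 + 30 + 31 = 214 days.
January 1–25, 2013: 25 days.
Residual: 257 days.
Total: 7928 days.
7928 mod 7 = 4, so 4 days after Monday is Friday.

Friday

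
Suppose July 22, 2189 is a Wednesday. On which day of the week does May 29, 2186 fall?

Monday

Count forward from the earlier date (May 29, 2186) to the later (July 22, 2189):
Day-of-year of May 29, 2186: 149.
Day-of-year of July 22, 2189: 203.
2186 has 365 days, so 365 − 149 = 216 days remain in 2186.
Full years: 2187: 365; 2188: 366. Sum = 731.
Total: 216 + 731 + 203 = 1150 days.
1150 mod 7 = 2, so 2 days before Wednesday is Monday.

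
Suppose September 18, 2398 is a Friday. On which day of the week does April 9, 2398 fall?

Thursday

Count forward from the earlier date (April 9, 2398) to the later (September 18, 2398):
April 2398: 30 − 9 = 21 days remain.
Then May (31), June (30), July (31), August (31): 31 + 30 + 31 + 31 = 123 days.
September 1–18, 2398: 18 days.
Total: 21 + 123 + 18 = 162 days.
162 mod 7 = 1, so 1 day before Friday is Thursday.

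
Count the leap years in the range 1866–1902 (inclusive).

8

Years divisible by 4 in [1866, 1902]: 1868, 1872, 1876, 1880, 1884, 1888, 1892, 1896, 1900.
Of these, 1900 is divisible by 100 but not 400, so not leap.
Leap years: 9 − 1 = 8.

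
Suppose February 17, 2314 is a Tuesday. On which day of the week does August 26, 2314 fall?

Wednesday

February 2314: 28 − 17 = 11 days remain (2314 is not a leap year, so February has 28 days).
Then March (31), April (30), May (31), June (30), July (31): 31 + 30 + 31 + 30 + 31 = 153 days.
August 1–26, 2314: 26 days.
Total: 11 + 153 + 26 = 190 days.
190 mod 7 = 1, so 1 day after Tuesday is Wednesday.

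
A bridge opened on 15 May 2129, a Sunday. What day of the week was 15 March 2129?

Tuesday

Count forward from the earlier date (March 15, 2129) to the later (May 15, 2129):
March 2129: 31 − 15 = 16 days remain.
Then April (30): 30 days.
May 1–15, 2129: 15 days.
Total: 16 + 30 + 15 = 61 days.
61 mod 7 = 5, so 5 days before Sunday is Tuesday.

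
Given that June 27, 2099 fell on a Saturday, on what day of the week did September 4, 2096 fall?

Count forward from the earlier date (September 4, 2096) to the later (June 27, 2099):
Day-of-year of September 4, 2096: 248.
Day-of-year of June 27, 2099: 178.
2096 has 366 days, so 366 − 248 = 118 days remain in 2096.
Full years: 2097: 365; 2098: 365. Sum = 730.
Total: 118 + 730 + 178 = 1026 days.
1026 mod 7 = 4, so 4 days before Saturday is Tuesday.

Tuesday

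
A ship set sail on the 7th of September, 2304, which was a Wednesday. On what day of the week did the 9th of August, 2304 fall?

Tuesday

Count forward from the earlier date (August 9, 2304) to the later (September 7, 2304):
August 2304: 31 − 9 = 22 days remain.
September 1–7, 2304: 7 days.
Total: 22 + 7 = 29 days.
29 mod 7 = 1, so 1 day before Wednesday is Tuesday.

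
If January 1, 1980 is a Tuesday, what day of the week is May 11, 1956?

Friday

Count forward from the earlier date (May 11, 1956) to the later (January 1, 1980):
From May 11, 1956 to May 11, 1979: 23 years, of which 5 contain a Feb 29 — 18×365 + 5×366 = 8400 days.
May 1979: 31 − 11 = 20 days remain.
Then June (30), July (31), August (31), September (30), October (31), November (30), December (31): 30 + 31 + 31 + 30 + 31 + 30 + 31 = 214 days.
January 1, 1980: 1 day.
Residual: 235 days.
Total: 8635 days.
8635 mod 7 = 4, so 4 days before Tuesday is Friday.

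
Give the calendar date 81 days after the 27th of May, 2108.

the 16th of August, 2108

Count 81 days after May 27, 2108:
May 2108: 31 − 27 = 4 days remain.
Then June (30), July (31): 30 + 31 = 61 days.
August 1–16, 2108: 16 days.
Total: 4 + 61 + 16 = 81 days.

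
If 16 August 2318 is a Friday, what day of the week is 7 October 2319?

Tuesday

August 16, 2318 → August 16, 2319: 365 days.
August 2319: 31 − 16 = 15 days remain.
Then September (30): 30 days.
October 1–7, 2319: 7 days.
Residual: 52 days.
Total: 417 days.
417 mod 7 = 4, so 4 days after Friday is Tuesday.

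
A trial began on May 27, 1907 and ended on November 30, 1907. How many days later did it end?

May 1907: 31 − 27 = 4 days remain.
Then June (30), July (31), August (31), September (30), October (31): 30 + 31 + 31 + 30 + 31 = 153 days.
November 1–30, 1907: 30 days.
Total: 4 + 153 + 30 = 187 days.

187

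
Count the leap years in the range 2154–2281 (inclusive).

31

Years divisible by 4: 2156, 2160, …, 2280 — 32 in all.
Of these, 2200 is divisible by 100 but not 400, so not leap.
Leap years: 32 − 1 = 31.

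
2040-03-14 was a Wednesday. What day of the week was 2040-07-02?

March 2040: 31 − 14 = 17 days remain.
Then April (30), May (31), June (30): 30 + 31 + 30 = 91 days.
July 1–2, 2040: 2 days.
Total: 17 + 91 + 2 = 110 days.
110 mod 7 = 5, so 5 days after Wednesday is Monday.

Monday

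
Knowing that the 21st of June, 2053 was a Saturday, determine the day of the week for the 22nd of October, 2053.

June 2053: 30 − 21 = 9 days remain.
Then July (31), August (31), September (30): 31 + 31 + 30 = 92 days.
October 1–22, 2053: 22 days.
Total: 9 + 92 + 22 = 123 days.
123 mod 7 = 4, so 4 days after Saturday is Wednesday.

Wednesday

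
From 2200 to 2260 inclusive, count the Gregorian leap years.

15

Years divisible by 4: 2200, 2204, …, 2260 — 16 in all.
Of these, 2200 is divisible by 100 but not 400, so not leap.
Leap years: 16 − 1 = 15.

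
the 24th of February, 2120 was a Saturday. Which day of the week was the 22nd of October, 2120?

February 2120: 29 − 24 = 5 days remain (2120 is a leap year, so February has 29 days).
Then March (31), April (30), May (31), June (30), July (31), August (31), September (30): 31 + 30 + 31 + 30 + 31 + 31 + 30 = 214 days.
October 1–22, 2120: 22 days.
Total: 5 + 214 + 22 = 241 days.
241 mod 7 = 3, so 3 days after Saturday is Tuesday.

Tuesday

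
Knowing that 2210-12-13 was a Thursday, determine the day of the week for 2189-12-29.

Tuesday

Count forward from the earlier date (December 29, 2189) to the later (December 13, 2210):
Day-of-year of December 29, 2189: 363.
Day-of-year of December 13, 2210: 347.
2189 has 365 days, so 365 − 363 = 2 days remain in 2189.
Full years 2190–2209: 16 common + 4 leap = 16×365 + 4×366 = 7304 days.
Total: 2 + 7304 + 347 = 7653 days.
7653 mod 7 = 2, so 2 days before Thursday is Tuesday.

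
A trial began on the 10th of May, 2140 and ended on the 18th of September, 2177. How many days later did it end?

Day-of-year of May 10, 2140: 131.
Day-of-year of September 18, 2177: 261.
2140 has 366 days, so 366 − 131 = 235 days remain in 2140.
Full years 2141–2176: 27 common + 9 leap = 27×365 + 9×366 = 13149 days.
Total: 235 + 13149 + 261 = 13645 days.

13645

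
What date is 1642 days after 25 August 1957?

22 February 1962

Count 1642 days after August 25, 1957:
Day-of-year of August 25, 1957: 237.
Day-of-year of February 22, 1962: 53.
1957 has 365 days, so 365 − 237 = 128 days remain in 1957.
Full years: 1958: 365; 1959: 365; 1960: 366; 1961: 365. Sum = 1461.
Total: 128 + 1461 + 53 = 1642 days.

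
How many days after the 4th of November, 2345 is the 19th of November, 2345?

15

Within November 2345: 19 − 4 = 15 days.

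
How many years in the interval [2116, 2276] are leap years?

40

Years divisible by 4: 2116, 2120, …, 2276 — 41 in all.
Of these, 2200 is divisible by 100 but not 400, so not leap.
Leap years: 41 − 1 = 40.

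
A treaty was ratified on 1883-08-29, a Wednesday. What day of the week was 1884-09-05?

Friday

August 1883: 31 − 29 = 2 days remain.
Then 12 full months totalling 366 days.
September 1–5, 1884: 5 days.
Total: 2 + 366 + 5 = 373 days.
373 mod 7 = 2, so 2 days after Wednesday is Friday.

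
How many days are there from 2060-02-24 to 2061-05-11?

Day-of-year of February 24, 2060: 55.
Day-of-year of May 11, 2061: 131.
2060 has 366 days, so 366 − 55 = 311 days remain in 2060.
Total: 311 + 131 = 442 days.

442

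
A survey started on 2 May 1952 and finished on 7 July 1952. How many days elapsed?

May 1952: 31 − 2 = 29 days remain.
Then June (30): 30 days.
July 1–7, 1952: 7 days.
Total: 29 + 30 + 7 = 66 days.

66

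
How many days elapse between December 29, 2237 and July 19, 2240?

December 29, 2237 → December 29, 2238: 365 days.
December 29, 2238 → December 29, 2239: 365 days.
December 2239: 31 − 29 = 2 days remain.
Then January (31), February 2240 (29), March (31), April (30), May (31), June (30): 31 + 29 + 31 + 30 + 31 + 30 = 182 days.
July 1–19, 2240: 19 days.
Residual: 203 days.
Total: 933 days.

933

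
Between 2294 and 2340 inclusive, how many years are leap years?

Years divisible by 4 in [2294, 2340]: 2296, 2300, 2304, 2308, 2312, 2316, 2320, 2324, 2328, 2332, 2336, 2340.
Of these, 2300 is divisible by 100 but not 400, so not leap.
Leap years: 12 − 1 = 11.

11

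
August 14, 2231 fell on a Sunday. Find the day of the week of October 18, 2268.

From August 14, 2231 to August 14, 2268: 37 years, of which 10 contain a Feb 29 — 27×365 + 10×366 = 13515 days.
August 2268: 31 − 14 = 17 days remain.
Then September (30): 30 days.
October 1–18, 2268: 18 days.
Residual: 65 days.
Total: 13580 days.
13580 is a multiple of 7, so October 18, 2268 falls on the same weekday: Sunday.

Sunday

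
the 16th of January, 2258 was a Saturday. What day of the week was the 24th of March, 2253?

Thursday

Count forward from the earlier date (March 24, 2253) to the later (January 16, 2258):
March 24, 2253 → March 24, 2254: 365 days.
March 24, 2254 → March 24, 2255: 365 days.
March 24, 2255 → March 24, 2256: 366 days (2256 is a leap year).
March 24, 2256 → March 24, 2257: 365 days.
March 2257: 31 − 24 = 7 days remain.
Then 9 full months totalling 275 days.
January 1–16, 2258: 16 days.
Residual: 298 days.
Total: 1759 days.
1759 mod 7 = 2, so 2 days before Saturday is Thursday.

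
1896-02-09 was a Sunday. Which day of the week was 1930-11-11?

Tuesday

Day-of-year of February 9, 1896: 40.
Day-of-year of November 11, 1930: 315.
1896 has 366 days, so 366 − 40 = 326 days remain in 1896.
Full years 1897–1929: 26 common + 7 leap = 26×365 + 7×366 = 12052 days.
Total: 326 + 12052 + 315 = 12693 days.
12693 mod 7 = 2, so 2 days after Sunday is Tuesday.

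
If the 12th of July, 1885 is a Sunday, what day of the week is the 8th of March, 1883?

Count forward from the earlier date (March 8, 1883) to the later (July 12, 1885):
Day-of-year of March 8, 1883: 67.
Day-of-year of July 12, 1885: 193.
1883 has 365 days, so 365 − 67 = 298 days remain in 1883.
Full years: 1884: 366. Sum = 366.
Total: 298 + 366 + 193 = 857 days.
857 mod 7 = 3, so 3 days before Sunday is Thursday.

Thursday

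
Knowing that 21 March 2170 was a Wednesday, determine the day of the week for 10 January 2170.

Wednesday

Count forward from the earlier date (January 10, 2170) to the later (March 21, 2170):
January 2170: 31 − 10 = 21 days remain.
Then February 2170 (28): 28 days.
March 1–21, 2170: 21 days.
Total: 21 + 28 + 21 = 70 days.
70 is a multiple of 7, so 10 January 2170 falls on the same weekday: Wednesday.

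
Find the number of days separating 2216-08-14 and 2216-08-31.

17

Within August 2216: 31 − 14 = 17 days.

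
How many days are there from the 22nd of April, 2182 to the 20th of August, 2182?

April 2182: 30 − 22 = 8 days remain.
Then May (31), June (30), July (31): 31 + 30 + 31 = 92 days.
August 1–20, 2182: 20 days.
Total: 8 + 92 + 20 = 120 days.

120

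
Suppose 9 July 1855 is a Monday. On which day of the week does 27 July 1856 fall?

Sunday

Day-of-year of July 9, 1855: 190.
Day-of-year of July 27, 1856: 209.
1855 has 365 days, so 365 − 190 = 175 days remain in 1855.
Total: 175 + 209 = 384 days.
384 mod 7 = 6, so 6 days after Monday is Sunday.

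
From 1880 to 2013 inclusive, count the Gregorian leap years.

Years divisible by 4: 1880, 1884, …, 2012 — 34 in all.
Of these, 1900 is divisible by 100 but not 400, so not leap.
2000 is divisible by 400, so still leap.
Leap years: 34 − 1 = 33.

33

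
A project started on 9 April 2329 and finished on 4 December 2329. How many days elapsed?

April 2329: 30 − 9 = 21 days remain.
Then May (31), June (30), July (31), August (31), September (30), October (31), November (30): 31 + 30 + 31 + 31 + 30 + 31 + 30 = 214 days.
December 1–4, 2329: 4 days.
Total: 21 + 214 + 4 = 239 days.

239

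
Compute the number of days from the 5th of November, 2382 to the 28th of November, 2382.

23

Within November 2382: 28 − 5 = 23 days.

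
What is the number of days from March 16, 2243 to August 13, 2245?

881

Day-of-year of March 16, 2243: 75.
Day-of-year of August 13, 2245: 225.
2243 has 365 days, so 365 − 75 = 290 days remain in 2243.
Full years: 2244: 366. Sum = 366.
Total: 290 + 366 + 225 = 881 days.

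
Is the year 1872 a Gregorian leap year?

Yes

1872 is a leap year.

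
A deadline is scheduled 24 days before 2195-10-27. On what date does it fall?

2195-10-03

Count 24 days before October 27, 2195:
Within October 2195: 27 − 3 = 24 days.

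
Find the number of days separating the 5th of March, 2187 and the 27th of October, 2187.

236

March 2187: 31 − 5 = 26 days remain.
Then April (30), May (31), June (30), July (31), August (31), September (30): 30 + 31 + 30 + 31 + 31 + 30 = 183 days.
October 1–27, 2187: 27 days.
Total: 26 + 183 + 27 = 236 days.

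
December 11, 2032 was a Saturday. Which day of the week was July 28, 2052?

Day-of-year of December 11, 2032: 346.
Day-of-year of July 28, 2052: 210.
2032 has 366 days, so 366 − 346 = 20 days remain in 2032.
Full years 2033–2051: 15 common + 4 leap = 15×365 + 4×366 = 6939 days.
Total: 20 + 6939 + 210 = 7169 days.
7169 mod 7 = 1, so 1 day after Saturday is Sunday.

Sunday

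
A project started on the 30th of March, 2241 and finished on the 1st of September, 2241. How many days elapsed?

155

March 2241: 31 − 30 = 1 day remains.
Then April (30), May (31), June (30), July (31), August (31): 30 + 31 + 30 + 31 + 31 = 153 days.
September 1, 2241: 1 day.
Total: 1 + 153 + 1 = 155 days.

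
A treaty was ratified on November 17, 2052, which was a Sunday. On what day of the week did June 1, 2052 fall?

Count forward from the earlier date (June 1, 2052) to the later (November 17, 2052):
June 2052: 30 − 1 = 29 days remain.
Then July (31), August (31), September (30), October (31): 31 + 31 + 30 + 31 = 123 days.
November 1–17, 2052: 17 days.
Total: 29 + 123 + 17 = 169 days.
169 mod 7 = 1, so 1 day before Sunday is Saturday.

Saturday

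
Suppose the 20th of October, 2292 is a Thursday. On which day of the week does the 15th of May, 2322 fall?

Day-of-year of October 20, 2292: 294.
Day-of-year of May 15, 2322: 135.
2292 has 366 days, so 366 − 294 = 72 days remain in 2292.
Full years 2293–2321: 23 common + 6 leap = 23×365 + 6×366 = 10591 days.
Total: 72 + 10591 + 135 = 10798 days.
10798 mod 7 = 4, so 4 days after Thursday is Monday.

Monday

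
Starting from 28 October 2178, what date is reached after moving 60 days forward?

27 December 2178

Count 60 days after October 28, 2178:
October 2178: 31 − 28 = 3 days remain.
Then November (30): 30 days.
December 1–27, 2178: 27 days.
Total: 3 + 30 + 27 = 60 days.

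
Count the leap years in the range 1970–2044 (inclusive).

19

Years divisible by 4: 1972, 1976, …, 2044 — 19 in all.
2000 is divisible by 400, so still leap.
No century exceptions apply. Count: 19.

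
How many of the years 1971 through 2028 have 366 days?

15

Years divisible by 4: 1972, 1976, …, 2028 — 15 in all.
2000 is divisible by 400, so still leap.
No century exceptions apply. Count: 15.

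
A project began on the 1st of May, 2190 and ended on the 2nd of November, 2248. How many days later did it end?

21369

Day-of-year of May 1, 2190: 121.
Day-of-year of November 2, 2248: 307.
2190 has 365 days, so 365 − 121 = 244 days remain in 2190.
Full years 2191–2247: 44 common + 13 leap = 44×365 + 13×366 = 20818 days.
Total: 244 + 20818 + 307 = 21369 days.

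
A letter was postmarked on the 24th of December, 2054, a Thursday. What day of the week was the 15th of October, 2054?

Count forward from the earlier date (October 15, 2054) to the later (December 24, 2054):
October 2054: 31 − 15 = 16 days remain.
Then November (30): 30 days.
December 1–24, 2054: 24 days.
Total: 16 + 30 + 24 = 70 days.
70 is a multiple of 7, so the 15th of October, 2054 falls on the same weekday: Thursday.

Thursday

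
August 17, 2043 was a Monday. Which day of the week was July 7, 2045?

Friday

Day-of-year of August 17, 2043: 229.
Day-of-year of July 7, 2045: 188.
2043 has 365 days, so 365 − 229 = 136 days remain in 2043.
Full years: 2044: 366. Sum = 366.
Total: 136 + 366 + 188 = 690 days.
690 mod 7 = 4, so 4 days after Monday is Friday.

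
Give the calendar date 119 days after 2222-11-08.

2223-03-07

Count 119 days after November 8, 2222:
Day-of-year of November 8, 2222: 312.
Day-of-year of March 7, 2223: 66.
2222 has 365 days, so 365 − 312 = 53 days remain in 2222.
Total: 53 + 66 = 119 days.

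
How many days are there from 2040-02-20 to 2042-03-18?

Day-of-year of February 20, 2040: 51.
Day-of-year of March 18, 2042: 77.
2040 has 366 days, so 366 − 51 = 315 days remain in 2040.
Full years: 2041: 365. Sum = 365.
Total: 315 + 365 + 77 = 757 days.

757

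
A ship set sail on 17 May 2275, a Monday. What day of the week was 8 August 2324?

Day-of-year of May 17, 2275: 137.
Day-of-year of August 8, 2324: 221.
2275 has 365 days, so 365 − 137 = 228 days remain in 2275.
Full years 2276–2323: 37 common + 11 leap = 37×365 + 11×366 = 17531 days.
Total: 228 + 17531 + 221 = 17980 days.
17980 mod 7 = 4, so 4 days after Monday is Friday.

Friday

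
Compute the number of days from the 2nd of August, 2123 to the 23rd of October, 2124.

August 2, 2123 → August 2, 2124: 366 days (2124 is a leap year).
August 2124: 31 − 2 = 29 days remain.
Then September (30): 30 days.
October 1–23, 2124: 23 days.
Residual: 82 days.
Total: 448 days.

448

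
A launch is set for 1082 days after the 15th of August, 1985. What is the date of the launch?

the 1st of August, 1988

Count 1082 days after August 15, 1985:
Day-of-year of August 15, 1985: 227.
Day-of-year of August 1, 1988: 214.
1985 has 365 days, so 365 − 227 = 138 days remain in 1985.
Full years: 1986: 365; 1987: 365. Sum = 730.
Total: 138 + 730 + 214 = 1082 days.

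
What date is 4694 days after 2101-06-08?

2114-04-15

Count 4694 days after June 8, 2101:
From June 8, 2101 to June 8, 2113: 12 years, of which 3 contain a Feb 29 — 9×365 + 3×366 = 4383 days.
June 2113: 30 − 8 = 22 days remain.
Then 9 full months totalling 274 days.
April 1–15, 2114: 15 days.
Residual: 311 days.
Total: 4694 days.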